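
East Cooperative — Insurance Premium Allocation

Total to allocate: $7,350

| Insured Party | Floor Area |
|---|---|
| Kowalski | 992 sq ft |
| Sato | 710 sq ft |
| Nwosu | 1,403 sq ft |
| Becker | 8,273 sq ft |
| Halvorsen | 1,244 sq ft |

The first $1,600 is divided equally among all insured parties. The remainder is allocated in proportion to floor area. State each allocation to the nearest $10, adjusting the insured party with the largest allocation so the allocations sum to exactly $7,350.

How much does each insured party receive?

$1,600 shared equally gives $320 per insured party.
Remainder $5,750 by floor area (total 12,622): Kowalski 451.91 → $450; Sato 323.44 → $320; Nwosu 639.14 → $640; Becker 3,768.80 → $3,770; Halvorsen 566.71 → $570.
Totals: Kowalski $320 + $450 = $770; Sato $320 + $320 = $640; Nwosu $320 + $640 = $960; Becker $320 + $3,770 = $4,090; Halvorsen $320 + $570 = $890.

Kowalski: $770 · Sato: $640 · Nwosu: $960 · Becker: $4,090 · Halvorsen: $890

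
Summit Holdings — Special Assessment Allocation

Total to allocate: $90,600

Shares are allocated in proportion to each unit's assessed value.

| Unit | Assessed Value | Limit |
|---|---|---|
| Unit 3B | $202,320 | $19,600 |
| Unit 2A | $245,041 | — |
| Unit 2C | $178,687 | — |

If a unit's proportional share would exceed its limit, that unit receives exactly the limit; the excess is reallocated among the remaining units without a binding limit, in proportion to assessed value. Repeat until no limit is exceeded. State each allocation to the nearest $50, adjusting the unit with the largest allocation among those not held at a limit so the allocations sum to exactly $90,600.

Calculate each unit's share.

Unit 3B: $19,600 · Unit 2A: $41,050 · Unit 2C: $29,950

Combined assessed value = 626,048.
Pro-rata shares before constraints: Unit 3B 29,279.21; Unit 2A 35,461.68; Unit 2C 25,859.11.
Capped: Unit 3B ($19,600); residual $71,000 reallocated over remaining assessed value 423,728.
Remaining shares: Unit 2A 41,059.15 → $41,050; Unit 2C 29,940.85 → $29,950.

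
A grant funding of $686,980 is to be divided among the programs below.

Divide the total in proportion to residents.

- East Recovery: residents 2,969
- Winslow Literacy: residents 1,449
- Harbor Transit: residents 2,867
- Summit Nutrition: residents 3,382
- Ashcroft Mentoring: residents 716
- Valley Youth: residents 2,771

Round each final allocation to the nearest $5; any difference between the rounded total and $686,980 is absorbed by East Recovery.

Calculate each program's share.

East Recovery: $144,100 | Winslow Literacy: $70,330 | Harbor Transit: $139,155 | Summit Nutrition: $164,150 | Ashcroft Mentoring: $34,750 | Valley Youth: $134,495

Residents total: 14,154.
Pro-rata amounts: East Recovery 2,969/14,154 × $686,980 = 144,103.69; Winslow Literacy 1,449/14,154 × $686,980 = 70,328.81; Harbor Transit 2,867/14,154 × $686,980 = 139,153.01; Summit Nutrition 3,382/14,154 × $686,980 = 164,149.10; Ashcroft Mentoring 716/14,154 × $686,980 = 34,751.85; Valley Youth 2,771/14,154 × $686,980 = 134,493.54.
After rounding ($5): East Recovery $144,105; Winslow Literacy $70,330; Harbor Transit $139,155; Summit Nutrition $164,150; Ashcroft Mentoring $34,750; Valley Youth $134,495. Sum = $686,985.
Difference $686,980 − $686,985 = −$5 applied to East Recovery: East Recovery becomes $144,100.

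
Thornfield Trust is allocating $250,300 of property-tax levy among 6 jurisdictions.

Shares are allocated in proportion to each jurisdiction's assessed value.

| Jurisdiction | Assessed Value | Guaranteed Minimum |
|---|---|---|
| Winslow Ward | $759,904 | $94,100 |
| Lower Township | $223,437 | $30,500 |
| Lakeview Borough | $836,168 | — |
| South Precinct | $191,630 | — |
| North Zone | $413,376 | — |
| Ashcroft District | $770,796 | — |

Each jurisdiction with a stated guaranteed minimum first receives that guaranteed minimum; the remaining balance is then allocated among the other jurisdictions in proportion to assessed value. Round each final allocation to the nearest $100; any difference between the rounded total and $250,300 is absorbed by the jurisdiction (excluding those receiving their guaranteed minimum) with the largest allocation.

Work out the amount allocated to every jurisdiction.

Fund the minimums — Winslow Ward $94,100; Lower Township $30,500. Balance $125,700.
Balance split over remaining assessed value 2,211,970: Lakeview Borough 47,517.06 → $47,500; South Precinct 10,889.79 → $10,900; North Zone 23,490.99 → $23,500; Ashcroft District 43,802.16 → $43,800.

Winslow Ward: $94,100 · Lower Township: $30,500 · Lakeview Borough: $47,500 · South Precinct: $10,900 · North Zone: $23,500 · Ashcroft District: $43,800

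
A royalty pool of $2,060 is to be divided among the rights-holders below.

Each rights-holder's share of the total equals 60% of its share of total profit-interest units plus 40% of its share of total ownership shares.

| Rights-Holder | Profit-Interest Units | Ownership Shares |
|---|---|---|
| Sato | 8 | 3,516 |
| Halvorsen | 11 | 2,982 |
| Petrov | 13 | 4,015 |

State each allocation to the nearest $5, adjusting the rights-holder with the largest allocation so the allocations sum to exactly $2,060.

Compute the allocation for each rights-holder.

Profit-interest units total 32; ownership shares total 10,513.
Combined weights (60% profit-interest units + 40% ownership shares): Sato 0.2838; Halvorsen 0.3197; Petrov 0.3965.
Unrounded shares: Sato 584.58; Halvorsen 658.60; Petrov 816.82.
Rounded to nearest $5: Sato $585; Halvorsen $660; Petrov $815. Sum = $2,060.
Sum already equals the total — no adjustment.

Sato: $585 · Halvorsen: $660 · Petrov: $815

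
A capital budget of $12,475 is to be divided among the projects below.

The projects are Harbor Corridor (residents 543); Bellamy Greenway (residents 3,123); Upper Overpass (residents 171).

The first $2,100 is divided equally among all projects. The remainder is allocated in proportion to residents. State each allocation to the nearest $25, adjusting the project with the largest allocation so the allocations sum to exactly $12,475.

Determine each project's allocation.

Harbor Corridor: $2,175 | Bellamy Greenway: $9,150 | Upper Overpass: $1,150

$2,100 shared equally gives $700 per project.
Remainder $10,375 by residents (total 3,837): Harbor Corridor 1,468.24 → $1,475; Bellamy Greenway 8,444.39 → $8,450; Upper Overpass 462.37 → $450.
Totals: Harbor Corridor $700 + $1,475 = $2,175; Bellamy Greenway $700 + $8,450 = $9,150; Upper Overpass $700 + $450 = $1,150.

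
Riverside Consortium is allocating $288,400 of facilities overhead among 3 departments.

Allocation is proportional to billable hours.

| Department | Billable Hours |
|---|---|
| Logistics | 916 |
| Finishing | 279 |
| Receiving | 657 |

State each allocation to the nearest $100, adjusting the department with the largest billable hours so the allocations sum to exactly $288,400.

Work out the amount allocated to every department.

Total billable hours = 1,852.
Pro-rata amounts: Logistics 916/1,852 × $288,400 = 142,642.76; Finishing 279/1,852 × $288,400 = 43,446.87; Receiving 657/1,852 × $288,400 = 102,310.37.
At nearest $100: Logistics $142,600; Finishing $43,400; Receiving $102,300. Sum = $288,300.
Difference $288,400 − $288,300 = +$100 applied to largest billable hours (Logistics): Logistics becomes $142,700.

Logistics: $142,700 · Finishing: $43,400 · Receiving: $102,300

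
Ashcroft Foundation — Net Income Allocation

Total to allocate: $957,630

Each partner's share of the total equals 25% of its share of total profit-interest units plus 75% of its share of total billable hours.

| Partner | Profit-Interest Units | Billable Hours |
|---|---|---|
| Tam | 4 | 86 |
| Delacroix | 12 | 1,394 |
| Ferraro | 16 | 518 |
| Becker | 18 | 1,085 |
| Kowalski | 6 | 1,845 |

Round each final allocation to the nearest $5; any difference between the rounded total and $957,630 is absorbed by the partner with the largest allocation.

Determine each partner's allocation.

Tam: $29,635 · Delacroix: $254,470 · Ferraro: $143,895 · Becker: $235,085 · Kowalski: $294,545

Profit-interest units total 56; billable hours total 4,928.
Blended shares (25% profit-interest units + 75% billable hours): Tam 0.0309; Delacroix 0.2657; Ferraro 0.1503; Becker 0.2455; Kowalski 0.3076.
Unrounded shares: Tam 29,634.45; Delacroix 254,467.63; Ferraro 143,897.12; Becker 235,083.79; Kowalski 294,547.01.
Rounded to nearest $5: Tam $29,635; Delacroix $254,470; Ferraro $143,895; Becker $235,085; Kowalski $294,545. Sum = $957,630.
Rounded total matches; no reconciliation needed.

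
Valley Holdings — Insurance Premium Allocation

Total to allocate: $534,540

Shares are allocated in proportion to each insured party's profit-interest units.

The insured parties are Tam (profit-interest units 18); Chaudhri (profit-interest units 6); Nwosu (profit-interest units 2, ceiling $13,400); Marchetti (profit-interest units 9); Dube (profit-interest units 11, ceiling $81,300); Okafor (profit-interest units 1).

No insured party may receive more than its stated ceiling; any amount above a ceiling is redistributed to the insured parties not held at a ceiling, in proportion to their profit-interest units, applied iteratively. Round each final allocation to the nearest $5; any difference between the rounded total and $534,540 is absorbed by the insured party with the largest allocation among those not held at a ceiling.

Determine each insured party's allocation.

Total profit-interest units = 47.
Proportional shares (ignoring caps): Tam 204,717.45; Chaudhri 68,239.15; Nwosu 22,746.38; Marchetti 102,358.72; Dube 125,105.11; Okafor 11,373.19.
Cap binds for Nwosu ($13,400), Dube ($81,300); remaining pool $439,840 reallocated over remaining profit-interest units 34.
Redistributed shares: Tam 232,856.47 → $232,855; Chaudhri 77,618.82 → $77,620; Marchetti 116,428.24 → $116,430; Okafor 12,936.47 → $12,935.

Tam: $232,855 | Chaudhri: $77,620 | Nwosu: $13,400 | Marchetti: $116,430 | Dube: $81,300 | Okafor: $12,935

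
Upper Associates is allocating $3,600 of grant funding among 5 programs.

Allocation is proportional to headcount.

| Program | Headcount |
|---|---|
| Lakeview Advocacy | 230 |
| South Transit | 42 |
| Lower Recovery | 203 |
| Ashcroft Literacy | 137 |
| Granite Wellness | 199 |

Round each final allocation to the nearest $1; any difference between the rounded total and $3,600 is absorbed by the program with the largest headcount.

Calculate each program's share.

Lakeview Advocacy: $1,022 · South Transit: $186 · Lower Recovery: $901 · Ashcroft Literacy: $608 · Granite Wellness: $883

Sum of headcount: 811.
Raw shares: Lakeview Advocacy 230/811 × $3,600 = 1,020.96; South Transit 42/811 × $3,600 = 186.44; Lower Recovery 203/811 × $3,600 = 901.11; Ashcroft Literacy 137/811 × $3,600 = 608.14; Granite Wellness 199/811 × $3,600 = 883.35.
Rounded to nearest $1: Lakeview Advocacy $1,021; South Transit $186; Lower Recovery $901; Ashcroft Literacy $608; Granite Wellness $883. Sum = $3,599.
Difference $3,600 − $3,599 = +$1 applied to largest headcount (Lakeview Advocacy): Lakeview Advocacy becomes $1,022.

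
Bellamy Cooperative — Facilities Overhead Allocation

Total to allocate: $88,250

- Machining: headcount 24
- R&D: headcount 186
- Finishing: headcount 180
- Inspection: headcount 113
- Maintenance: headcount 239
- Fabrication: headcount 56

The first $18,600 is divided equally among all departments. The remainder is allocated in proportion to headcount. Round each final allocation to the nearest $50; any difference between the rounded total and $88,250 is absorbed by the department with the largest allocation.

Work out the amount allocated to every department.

$18,600 shared equally gives $3,100 per department.
Remainder $69,650 by headcount (total 798): Machining 2,094.74 → $2,100; R&D 16,234.21 → $16,250; Finishing 15,710.53 → $15,700; Inspection 9,862.72 → $9,850; Maintenance 20,860.09 → $20,850; Fabrication 4,887.72 → $4,900.
Totals: Machining $3,100 + $2,100 = $5,200; R&D $3,100 + $16,250 = $19,350; Finishing $3,100 + $15,700 = $18,800; Inspection $3,100 + $9,850 = $12,950; Maintenance $3,100 + $20,850 = $23,950; Fabrication $3,100 + $4,900 = $8,000.

Machining: $5,200; R&D: $19,350; Finishing: $18,800; Inspection: $12,950; Maintenance: $23,950; Fabrication: $8,000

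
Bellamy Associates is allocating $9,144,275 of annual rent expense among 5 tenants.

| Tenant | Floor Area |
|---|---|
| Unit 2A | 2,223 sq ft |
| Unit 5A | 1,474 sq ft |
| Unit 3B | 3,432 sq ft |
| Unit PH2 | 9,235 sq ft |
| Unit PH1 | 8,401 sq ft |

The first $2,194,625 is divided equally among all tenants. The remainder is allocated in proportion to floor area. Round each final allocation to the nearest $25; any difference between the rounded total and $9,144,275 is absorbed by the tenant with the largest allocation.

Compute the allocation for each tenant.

Equal tier: $2,194,625 ÷ 5 = $438,925 apiece.
Remainder $6,949,650 by floor area (total 24,765): Unit 2A 623,826.85 → $623,825; Unit 5A 413,639.58 → $413,650; Unit 3B 963,101.10 → $963,100; Unit PH2 2,591,561.39 → $2,591,550; Unit PH1 2,357,521.08 → $2,357,525.
Totals: Unit 2A $438,925 + $623,825 = $1,062,750; Unit 5A $438,925 + $413,650 = $852,575; Unit 3B $438,925 + $963,100 = $1,402,025; Unit PH2 $438,925 + $2,591,550 = $3,030,475; Unit PH1 $438,925 + $2,357,525 = $2,796,450.

Unit 2A: $1,062,750 · Unit 5A: $852,575 · Unit 3B: $1,402,025 · Unit PH2: $3,030,475 · Unit PH1: $2,796,450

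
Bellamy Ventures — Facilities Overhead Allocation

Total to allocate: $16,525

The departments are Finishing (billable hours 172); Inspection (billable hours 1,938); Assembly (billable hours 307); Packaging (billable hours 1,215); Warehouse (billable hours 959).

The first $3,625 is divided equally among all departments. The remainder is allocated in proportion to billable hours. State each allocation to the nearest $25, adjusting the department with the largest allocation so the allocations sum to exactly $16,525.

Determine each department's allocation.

$3,625 shared equally gives $725 per department.
Remainder $12,900 by billable hours (total 4,591): Finishing 483.29 → $475; Inspection 5,445.48 → $5,450; Assembly 862.62 → $875; Packaging 3,413.96 → $3,425; Warehouse 2,694.64 → $2,700.
Rounding difference −$25 on remainder applied to Inspection.
Totals: Finishing $725 + $475 = $1,200; Inspection $725 + $5,425 = $6,150; Assembly $725 + $875 = $1,600; Packaging $725 + $3,425 = $4,150; Warehouse $725 + $2,700 = $3,425.

Finishing: $1,200 · Inspection: $6,150 · Assembly: $1,600 · Packaging: $4,150 · Warehouse: $3,425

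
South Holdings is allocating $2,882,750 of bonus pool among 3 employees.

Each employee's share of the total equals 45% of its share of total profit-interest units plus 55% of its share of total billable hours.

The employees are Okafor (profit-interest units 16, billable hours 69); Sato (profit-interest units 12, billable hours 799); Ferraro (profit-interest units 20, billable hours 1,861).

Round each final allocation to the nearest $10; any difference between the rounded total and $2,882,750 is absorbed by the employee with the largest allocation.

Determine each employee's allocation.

Okafor: $472,500 · Sato: $788,520 · Ferraro: $1,621,730

Profit-interest units total 48; billable hours total 2,729.
Composite weights (45% profit-interest units + 55% billable hours): Okafor 0.1639; Sato 0.2735; Ferraro 0.5626.
Unrounded shares: Okafor 472,500.58; Sato 788,517.69; Ferraro 1,621,731.73.
Rounded to nearest $10: Okafor $472,500; Sato $788,520; Ferraro $1,621,730. Sum = $2,882,750.
Sum already equals the total — no adjustment.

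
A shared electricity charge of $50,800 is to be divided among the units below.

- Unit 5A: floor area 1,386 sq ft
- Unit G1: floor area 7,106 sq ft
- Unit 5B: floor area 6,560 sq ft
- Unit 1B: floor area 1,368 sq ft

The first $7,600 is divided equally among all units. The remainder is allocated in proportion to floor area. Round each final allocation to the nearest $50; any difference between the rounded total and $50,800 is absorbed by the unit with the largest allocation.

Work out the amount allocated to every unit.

Equal tier: $7,600 ÷ 4 = $1,900 apiece.
Remainder $43,200 by floor area (total 16,420): Unit 5A 3,646.48 → $3,650; Unit G1 18,695.44 → $18,700; Unit 5B 17,258.95 → $17,250; Unit 1B 3,599.12 → $3,600.
Totals: Unit 5A $1,900 + $3,650 = $5,550; Unit G1 $1,900 + $18,700 = $20,600; Unit 5B $1,900 + $17,250 = $19,150; Unit 1B $1,900 + $3,600 = $5,500.

Unit 5A: $5,550; Unit G1: $20,600; Unit 5B: $19,150; Unit 1B: $5,500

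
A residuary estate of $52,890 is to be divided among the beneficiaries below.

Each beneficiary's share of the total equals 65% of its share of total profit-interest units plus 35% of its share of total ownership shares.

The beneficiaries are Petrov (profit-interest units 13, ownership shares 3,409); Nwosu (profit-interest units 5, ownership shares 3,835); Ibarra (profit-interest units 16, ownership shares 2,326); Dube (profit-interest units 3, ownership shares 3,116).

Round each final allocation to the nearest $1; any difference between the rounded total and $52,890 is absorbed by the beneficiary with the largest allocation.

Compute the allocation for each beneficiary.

Petrov: $17,053 · Nwosu: $10,242 · Ibarra: $18,261 · Dube: $7,334

Totals — profit-interest units 37, ownership shares 12,686.
Blended shares (65% profit-interest units + 35% ownership shares): Petrov 0.3224; Nwosu 0.1936; Ibarra 0.3453; Dube 0.1387.
Raw shares: Petrov 17,053.37; Nwosu 10,241.80; Ibarra 18,260.49; Dube 7,334.33.
After rounding ($1): Petrov $17,053; Nwosu $10,242; Ibarra $18,260; Dube $7,334. Sum = $52,889.
Difference $52,890 − $52,889 = +$1 applied to largest allocation (Ibarra): Ibarra becomes $18,261.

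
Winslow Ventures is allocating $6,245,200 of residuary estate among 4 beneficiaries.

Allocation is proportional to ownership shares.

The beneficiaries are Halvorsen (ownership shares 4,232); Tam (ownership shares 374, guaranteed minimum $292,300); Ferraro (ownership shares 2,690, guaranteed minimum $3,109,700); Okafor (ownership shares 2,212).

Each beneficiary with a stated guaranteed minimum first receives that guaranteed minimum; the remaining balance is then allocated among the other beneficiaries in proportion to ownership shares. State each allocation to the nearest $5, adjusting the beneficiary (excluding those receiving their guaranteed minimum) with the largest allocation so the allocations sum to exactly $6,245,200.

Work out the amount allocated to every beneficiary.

Halvorsen: $1,867,230 | Tam: $292,300 | Ferraro: $3,109,700 | Okafor: $975,970

Minimums first: Tam $292,300; Ferraro $3,109,700. Residual $2,843,200.
Residual split over remaining ownership shares 6,444: Halvorsen 1,867,228.80 → $1,867,230; Okafor 975,971.20 → $975,970.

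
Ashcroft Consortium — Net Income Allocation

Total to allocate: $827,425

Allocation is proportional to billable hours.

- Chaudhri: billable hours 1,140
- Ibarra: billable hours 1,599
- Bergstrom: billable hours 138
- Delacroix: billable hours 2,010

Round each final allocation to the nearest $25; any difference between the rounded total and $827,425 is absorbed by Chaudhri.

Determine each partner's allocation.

Chaudhri: $193,000; Ibarra: $270,725; Bergstrom: $23,375; Delacroix: $340,325

Billable hours total: 4,887.
Unrounded shares: Chaudhri 1,140/4,887 × $827,425 = 193,015.04; Ibarra 1,599/4,887 × $827,425 = 270,728.99; Bergstrom 138/4,887 × $827,425 = 23,364.98; Delacroix 2,010/4,887 × $827,425 = 340,315.99.
After rounding ($25): Chaudhri $193,025; Ibarra $270,725; Bergstrom $23,375; Delacroix $340,325. Sum = $827,450.
Difference $827,425 − $827,450 = −$25 applied to Chaudhri: Chaudhri becomes $193,000.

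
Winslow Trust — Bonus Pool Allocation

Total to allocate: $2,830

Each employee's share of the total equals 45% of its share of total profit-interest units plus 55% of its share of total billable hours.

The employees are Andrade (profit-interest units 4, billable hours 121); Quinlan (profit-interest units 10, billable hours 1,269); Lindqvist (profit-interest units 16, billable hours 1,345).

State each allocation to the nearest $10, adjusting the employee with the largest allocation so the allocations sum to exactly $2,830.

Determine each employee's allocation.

Totals — profit-interest units 30, billable hours 2,735.
Composite weights (45% profit-interest units + 55% billable hours): Andrade 0.0843; Quinlan 0.4052; Lindqvist 0.5105.
Pro-rata amounts: Andrade 238.66; Quinlan 1,146.69; Lindqvist 1,444.65.
After rounding ($10): Andrade $240; Quinlan $1,150; Lindqvist $1,440. Sum = $2,830.
No rounding difference to absorb.

Andrade: $240; Quinlan: $1,150; Lindqvist: $1,440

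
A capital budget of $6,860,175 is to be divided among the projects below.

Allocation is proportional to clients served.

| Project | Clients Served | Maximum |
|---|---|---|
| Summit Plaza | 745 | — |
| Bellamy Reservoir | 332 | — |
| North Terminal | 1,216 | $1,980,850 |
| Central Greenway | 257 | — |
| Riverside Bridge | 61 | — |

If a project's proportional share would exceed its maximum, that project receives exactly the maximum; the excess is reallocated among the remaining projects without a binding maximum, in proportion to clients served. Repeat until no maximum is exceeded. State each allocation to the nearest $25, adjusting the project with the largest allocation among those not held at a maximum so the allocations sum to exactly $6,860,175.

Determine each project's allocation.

Total clients served = 2,611.
Proportional shares (ignoring caps): Summit Plaza 1,957,422.59; Bellamy Reservoir 872,301.07; North Terminal 3,194,934.05; Central Greenway 675,245.11; Riverside Bridge 160,272.18.
Capped: North Terminal ($1,980,850); balance $4,879,325 reallocated over remaining clients served 1,395.
Redistributed shares: Summit Plaza 2,605,804.39 → $2,605,800; Bellamy Reservoir 1,161,244.37 → $1,161,250; Central Greenway 898,915.07 → $898,925; Riverside Bridge 213,361.16 → $213,350.

Summit Plaza: $2,605,800; Bellamy Reservoir: $1,161,250; North Terminal: $1,980,850; Central Greenway: $898,925; Riverside Bridge: $213,350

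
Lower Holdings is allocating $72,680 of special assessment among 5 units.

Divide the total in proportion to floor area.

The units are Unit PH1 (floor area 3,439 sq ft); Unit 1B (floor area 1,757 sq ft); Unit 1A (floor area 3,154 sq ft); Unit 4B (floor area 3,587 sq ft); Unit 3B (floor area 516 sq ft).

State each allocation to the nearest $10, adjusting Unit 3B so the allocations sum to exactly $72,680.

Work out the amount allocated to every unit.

Unit PH1: $20,070; Unit 1B: $10,250; Unit 1A: $18,410; Unit 4B: $20,930; Unit 3B: $3,020

Floor area total: 12,453.
Pro-rata amounts: Unit PH1 3,439/12,453 × $72,680 = 20,071.19; Unit 1B 1,757/12,453 × $72,680 = 10,254.46; Unit 1A 3,154/12,453 × $72,680 = 18,407.83; Unit 4B 3,587/12,453 × $72,680 = 20,934.97; Unit 3B 516/12,453 × $72,680 = 3,011.55.
At nearest $10: Unit PH1 $20,070; Unit 1B $10,250; Unit 1A $18,410; Unit 4B $20,930; Unit 3B $3,010. Sum = $72,670.
Difference $72,680 − $72,670 = +$10 applied to Unit 3B: Unit 3B becomes $3,020.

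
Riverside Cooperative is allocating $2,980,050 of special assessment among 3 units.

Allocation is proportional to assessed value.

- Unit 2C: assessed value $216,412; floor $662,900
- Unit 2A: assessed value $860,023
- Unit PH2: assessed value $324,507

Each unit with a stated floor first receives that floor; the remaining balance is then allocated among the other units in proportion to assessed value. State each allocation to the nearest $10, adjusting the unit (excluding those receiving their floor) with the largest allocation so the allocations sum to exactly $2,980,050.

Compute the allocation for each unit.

Unit 2C: $662,900 | Unit 2A: $1,682,360 | Unit PH2: $634,790

Guaranteed amounts: Unit 2C $662,900. Balance $2,317,150.
Balance split over remaining assessed value 1,184,530: Unit 2A 1,682,356.96 → $1,682,360; Unit PH2 634,793.04 → $634,790.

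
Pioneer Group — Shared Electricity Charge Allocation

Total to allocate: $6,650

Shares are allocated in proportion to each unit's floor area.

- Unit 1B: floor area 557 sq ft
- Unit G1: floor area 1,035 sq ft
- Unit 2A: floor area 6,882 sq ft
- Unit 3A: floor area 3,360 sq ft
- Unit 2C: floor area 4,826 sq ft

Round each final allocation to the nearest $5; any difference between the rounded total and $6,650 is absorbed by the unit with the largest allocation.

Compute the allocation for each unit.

Unit 1B: $220; Unit G1: $415; Unit 2A: $2,750; Unit 3A: $1,340; Unit 2C: $1,925

Total floor area = 16,660.
Raw shares: Unit 1B 557/16,660 × $6,650 = 222.33; Unit G1 1,035/16,660 × $6,650 = 413.13; Unit 2A 6,882/16,660 × $6,650 = 2,747.02; Unit 3A 3,360/16,660 × $6,650 = 1,341.18; Unit 2C 4,826/16,660 × $6,650 = 1,926.34.
After rounding ($5): Unit 1B $220; Unit G1 $415; Unit 2A $2,745; Unit 3A $1,340; Unit 2C $1,925. Sum = $6,645.
Difference $6,650 − $6,645 = +$5 applied to largest allocation (Unit 2A): Unit 2A becomes $2,750.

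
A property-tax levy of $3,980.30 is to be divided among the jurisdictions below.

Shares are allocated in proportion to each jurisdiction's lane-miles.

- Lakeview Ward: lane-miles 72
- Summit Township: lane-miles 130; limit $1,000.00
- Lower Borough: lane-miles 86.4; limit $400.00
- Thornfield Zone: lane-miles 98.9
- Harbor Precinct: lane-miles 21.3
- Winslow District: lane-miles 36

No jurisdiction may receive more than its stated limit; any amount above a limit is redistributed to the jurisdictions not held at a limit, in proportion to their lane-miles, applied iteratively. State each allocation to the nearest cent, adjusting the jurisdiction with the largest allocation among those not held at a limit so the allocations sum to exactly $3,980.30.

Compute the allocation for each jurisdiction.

Total lane-miles = 444.6.
Pro-rata shares before constraints: Lakeview Ward 644.5830; Summit Township 1,163.8304; Lower Borough 773.4996; Thornfield Zone 885.4064; Harbor Precinct 190.6891; Winslow District 322.2915.
Cap binds for Summit Township ($1,000.00), Lower Borough ($400.00); residual $2,580.30 reallocated over remaining lane-miles 228.2.
Remaining shares: Lakeview Ward 814.1174 → $814.12; Thornfield Zone 1,118.2808 → $1,118.28; Harbor Precinct 240.8431 → $240.84; Winslow District 407.0587 → $407.06.

Lakeview Ward: $814.12; Summit Township: $1,000.00; Lower Borough: $400.00; Thornfield Zone: $1,118.28; Harbor Precinct: $240.84; Winslow District: $407.06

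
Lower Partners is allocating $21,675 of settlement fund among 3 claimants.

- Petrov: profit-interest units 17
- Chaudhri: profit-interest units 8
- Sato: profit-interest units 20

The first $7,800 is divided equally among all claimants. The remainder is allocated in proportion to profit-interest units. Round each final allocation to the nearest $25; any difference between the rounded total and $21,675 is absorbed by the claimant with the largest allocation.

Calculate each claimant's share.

Petrov: $7,850 | Chaudhri: $5,075 | Sato: $8,750

$7,800 shared equally gives $2,600 per claimant.
Remainder $13,875 by profit-interest units (total 45): Petrov 5,241.67 → $5,250; Chaudhri 2,466.67 → $2,475; Sato 6,166.67 → $6,175.
Rounding difference −$25 on remainder applied to Sato.
Totals: Petrov $2,600 + $5,250 = $7,850; Chaudhri $2,600 + $2,475 = $5,075; Sato $2,600 + $6,150 = $8,750.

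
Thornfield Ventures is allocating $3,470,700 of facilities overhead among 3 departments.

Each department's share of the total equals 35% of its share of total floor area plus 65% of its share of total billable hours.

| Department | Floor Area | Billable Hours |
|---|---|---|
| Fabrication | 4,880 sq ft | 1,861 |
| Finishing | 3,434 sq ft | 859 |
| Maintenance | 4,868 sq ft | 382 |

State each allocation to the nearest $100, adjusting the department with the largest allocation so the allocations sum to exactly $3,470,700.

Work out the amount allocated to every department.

Fabrication: $1,803,100; Finishing: $941,200; Maintenance: $726,400

Totals — floor area 13,182, billable hours 3,102.
Blended shares (35% floor area + 65% billable hours): Fabrication 0.5195; Finishing 0.2712; Maintenance 0.2093.
Unrounded shares: Fabrication 1,803,128.32; Finishing 941,164.09; Maintenance 726,407.59.
Rounded to nearest $100: Fabrication $1,803,100; Finishing $941,200; Maintenance $726,400. Sum = $3,470,700.
Sum already equals the total — no adjustment.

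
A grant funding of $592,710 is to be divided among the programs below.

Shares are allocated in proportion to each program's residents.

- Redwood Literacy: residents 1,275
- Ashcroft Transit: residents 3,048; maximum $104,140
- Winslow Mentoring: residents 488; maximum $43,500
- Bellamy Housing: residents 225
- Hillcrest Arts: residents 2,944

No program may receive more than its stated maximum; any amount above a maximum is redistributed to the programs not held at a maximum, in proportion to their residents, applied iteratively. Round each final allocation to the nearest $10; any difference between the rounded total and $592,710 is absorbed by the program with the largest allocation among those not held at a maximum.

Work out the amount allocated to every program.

Total residents = 7,980.
Pro-rata shares before constraints: Redwood Literacy 94,699.91; Ashcroft Transit 226,388.48; Winslow Mentoring 36,245.92; Bellamy Housing 16,711.75; Hillcrest Arts 218,663.94.
Cap binds for Ashcroft Transit ($104,140); residual $488,570 reallocated over remaining residents 4,932.
Cap binds for Winslow Mentoring ($43,500); residual $445,070 reallocated over remaining residents 4,444.
Shares after redistribution: Redwood Literacy 127,692.23 → $127,690; Bellamy Housing 22,533.92 → $22,530; Hillcrest Arts 294,843.85 → $294,840.
Rounding difference +$10 applied to Hillcrest Arts → $294,850.

Redwood Literacy: $127,690 | Ashcroft Transit: $104,140 | Winslow Mentoring: $43,500 | Bellamy Housing: $22,530 | Hillcrest Arts: $294,850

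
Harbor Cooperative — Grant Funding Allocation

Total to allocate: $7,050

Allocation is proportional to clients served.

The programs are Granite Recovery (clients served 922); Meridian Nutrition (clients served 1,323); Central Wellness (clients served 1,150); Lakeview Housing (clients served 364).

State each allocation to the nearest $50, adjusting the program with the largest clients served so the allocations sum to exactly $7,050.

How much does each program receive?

Granite Recovery: $1,750 | Meridian Nutrition: $2,450 | Central Wellness: $2,150 | Lakeview Housing: $700

Total clients served = 3,759.
Raw shares: Granite Recovery 922/3,759 × $7,050 = 1,729.21; Meridian Nutrition 1,323/3,759 × $7,050 = 2,481.28; Central Wellness 1,150/3,759 × $7,050 = 2,156.82; Lakeview Housing 364/3,759 × $7,050 = 682.68.
Rounded to nearest $50: Granite Recovery $1,750; Meridian Nutrition $2,500; Central Wellness $2,150; Lakeview Housing $700. Sum = $7,100.
Difference $7,050 − $7,100 = −$50 applied to largest clients served (Meridian Nutrition): Meridian Nutrition becomes $2,450.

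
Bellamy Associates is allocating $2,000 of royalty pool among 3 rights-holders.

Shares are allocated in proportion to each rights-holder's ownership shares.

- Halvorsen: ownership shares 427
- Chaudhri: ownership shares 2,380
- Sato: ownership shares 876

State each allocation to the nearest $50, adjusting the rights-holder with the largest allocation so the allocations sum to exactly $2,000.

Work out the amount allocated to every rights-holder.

Halvorsen: $250 | Chaudhri: $1,250 | Sato: $500

Sum of ownership shares: 3,683.
Raw shares: Halvorsen 427/3,683 × $2,000 = 231.88; Chaudhri 2,380/3,683 × $2,000 = 1,292.42; Sato 876/3,683 × $2,000 = 475.70.
After rounding ($50): Halvorsen $250; Chaudhri $1,300; Sato $500. Sum = $2,050.
Difference $2,000 − $2,050 = −$50 applied to largest allocation (Chaudhri): Chaudhri becomes $1,250.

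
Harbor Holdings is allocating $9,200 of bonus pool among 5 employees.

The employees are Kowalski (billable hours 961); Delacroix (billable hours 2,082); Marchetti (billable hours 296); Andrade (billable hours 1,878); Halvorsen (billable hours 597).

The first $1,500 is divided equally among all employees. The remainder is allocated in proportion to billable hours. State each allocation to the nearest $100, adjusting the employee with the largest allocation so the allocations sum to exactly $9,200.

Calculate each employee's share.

Kowalski: $1,600; Delacroix: $3,000; Marchetti: $700; Andrade: $2,800; Halvorsen: $1,100

Equal tier: $1,500 ÷ 5 = $300 apiece.
Remainder $7,700 by billable hours (total 5,814): Kowalski 1,272.74 → $1,300; Delacroix 2,757.38 → $2,800; Marchetti 392.02 → $400; Andrade 2,487.20 → $2,500; Halvorsen 790.66 → $800.
Rounding difference −$100 on remainder applied to Delacroix.
Totals: Kowalski $300 + $1,300 = $1,600; Delacroix $300 + $2,700 = $3,000; Marchetti $300 + $400 = $700; Andrade $300 + $2,500 = $2,800; Halvorsen $300 + $800 = $1,100.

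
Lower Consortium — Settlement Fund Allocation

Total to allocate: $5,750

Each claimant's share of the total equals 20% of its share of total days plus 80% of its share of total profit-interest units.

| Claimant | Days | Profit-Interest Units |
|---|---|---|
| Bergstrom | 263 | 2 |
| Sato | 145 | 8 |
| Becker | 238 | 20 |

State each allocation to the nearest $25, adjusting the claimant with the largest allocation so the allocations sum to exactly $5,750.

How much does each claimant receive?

Days total 646; profit-interest units total 30.
Blended shares (20% days + 80% profit-interest units): Bergstrom 0.1348; Sato 0.2582; Becker 0.6070.
Proportional shares: Bergstrom 774.86; Sato 1,484.79; Becker 3,490.35.
At nearest $25: Bergstrom $775; Sato $1,475; Becker $3,500. Sum = $5,750.
No rounding difference to absorb.

Bergstrom: $775; Sato: $1,475; Becker: $3,500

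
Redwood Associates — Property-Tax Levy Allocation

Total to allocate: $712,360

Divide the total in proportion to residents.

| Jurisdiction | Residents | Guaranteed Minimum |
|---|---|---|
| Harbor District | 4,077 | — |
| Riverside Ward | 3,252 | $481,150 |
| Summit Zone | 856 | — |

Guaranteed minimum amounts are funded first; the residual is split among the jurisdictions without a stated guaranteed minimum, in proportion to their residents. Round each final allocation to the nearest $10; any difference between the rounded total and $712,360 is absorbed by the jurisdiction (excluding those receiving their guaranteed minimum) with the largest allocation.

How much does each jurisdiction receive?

Harbor District: $191,090; Riverside Ward: $481,150; Summit Zone: $40,120

Fund the minimums — Riverside Ward $481,150. Remaining pool $231,210.
Remaining pool split over remaining residents 4,933: Harbor District 191,089.23 → $191,090; Summit Zone 40,120.77 → $40,120.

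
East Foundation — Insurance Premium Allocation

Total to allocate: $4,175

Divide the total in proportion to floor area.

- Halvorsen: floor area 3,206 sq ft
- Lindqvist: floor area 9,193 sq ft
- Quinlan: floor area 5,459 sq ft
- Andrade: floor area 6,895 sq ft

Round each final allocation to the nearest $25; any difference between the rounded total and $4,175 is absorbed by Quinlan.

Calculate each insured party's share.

Total floor area = 24,753.
Pro-rata amounts: Halvorsen 3,206/24,753 × $4,175 = 540.74; Lindqvist 9,193/24,753 × $4,175 = 1,550.55; Quinlan 5,459/24,753 × $4,175 = 920.75; Andrade 6,895/24,753 × $4,175 = 1,162.95.
After rounding ($25): Halvorsen $550; Lindqvist $1,550; Quinlan $925; Andrade $1,175. Sum = $4,200.
Difference $4,175 − $4,200 = −$25 applied to Quinlan: Quinlan becomes $900.

Halvorsen: $550; Lindqvist: $1,550; Quinlan: $900; Andrade: $1,175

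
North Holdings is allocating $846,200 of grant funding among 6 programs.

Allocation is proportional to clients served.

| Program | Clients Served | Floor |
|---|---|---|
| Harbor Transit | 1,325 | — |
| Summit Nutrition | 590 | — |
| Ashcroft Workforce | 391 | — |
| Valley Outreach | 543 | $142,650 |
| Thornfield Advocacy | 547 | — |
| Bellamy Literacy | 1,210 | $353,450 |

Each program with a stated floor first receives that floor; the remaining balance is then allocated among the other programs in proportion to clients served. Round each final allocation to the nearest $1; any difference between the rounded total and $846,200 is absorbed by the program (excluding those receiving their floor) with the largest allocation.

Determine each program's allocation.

Harbor Transit: $162,594 · Summit Nutrition: $72,401 · Ashcroft Workforce: $47,981 · Valley Outreach: $142,650 · Thornfield Advocacy: $67,124 · Bellamy Literacy: $353,450

Guaranteed amounts: Valley Outreach $142,650; Bellamy Literacy $353,450. Balance $350,100.
Balance split over remaining clients served 2,853: Harbor Transit 162,594.64 → $162,595; Summit Nutrition 72,400.63 → $72,401; Ashcroft Workforce 47,980.76 → $47,981; Thornfield Advocacy 67,123.97 → $67,124.
Rounding difference −$1 applied to Harbor Transit → $162,594.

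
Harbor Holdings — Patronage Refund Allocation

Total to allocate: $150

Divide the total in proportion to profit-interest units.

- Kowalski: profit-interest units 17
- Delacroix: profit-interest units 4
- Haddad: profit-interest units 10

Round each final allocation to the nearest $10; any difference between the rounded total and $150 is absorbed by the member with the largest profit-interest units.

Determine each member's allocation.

Sum of profit-interest units: 17 + 4 + 10 = 31.
Proportional shares: Kowalski 82.26; Delacroix 19.35; Haddad 48.39.
Rounded to nearest $10: Kowalski $80; Delacroix $20; Haddad $50. Sum = $150.
Rounded total matches; no reconciliation needed.

Kowalski: $80 | Delacroix: $20 | Haddad: $50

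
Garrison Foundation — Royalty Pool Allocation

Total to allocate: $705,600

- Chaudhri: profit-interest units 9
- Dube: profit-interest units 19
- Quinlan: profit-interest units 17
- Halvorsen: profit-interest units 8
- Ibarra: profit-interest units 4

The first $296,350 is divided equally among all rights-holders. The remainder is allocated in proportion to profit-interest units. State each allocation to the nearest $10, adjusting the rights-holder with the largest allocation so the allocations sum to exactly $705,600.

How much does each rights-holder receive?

$296,350 shared equally gives $59,270 per rights-holder.
Remainder $409,250 by profit-interest units (total 57): Chaudhri 64,618.42 → $64,620; Dube 136,416.67 → $136,420; Quinlan 122,057.02 → $122,060; Halvorsen 57,438.60 → $57,440; Ibarra 28,719.30 → $28,720.
Rounding difference −$10 on remainder applied to Dube.
Totals: Chaudhri $59,270 + $64,620 = $123,890; Dube $59,270 + $136,410 = $195,680; Quinlan $59,270 + $122,060 = $181,330; Halvorsen $59,270 + $57,440 = $116,710; Ibarra $59,270 + $28,720 = $87,990.

Chaudhri: $123,890 | Dube: $195,680 | Quinlan: $181,330 | Halvorsen: $116,710 | Ibarra: $87,990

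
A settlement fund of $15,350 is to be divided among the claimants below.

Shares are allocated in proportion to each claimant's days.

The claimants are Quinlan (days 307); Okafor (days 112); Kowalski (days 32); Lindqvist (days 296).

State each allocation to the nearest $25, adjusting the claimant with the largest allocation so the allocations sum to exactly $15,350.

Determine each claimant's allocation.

Quinlan: $6,325 · Okafor: $2,300 · Kowalski: $650 · Lindqvist: $6,075

Total days = 747.
Unrounded shares: Quinlan 307/747 × $15,350 = 6,308.50; Okafor 112/747 × $15,350 = 2,301.47; Kowalski 32/747 × $15,350 = 657.56; Lindqvist 296/747 × $15,350 = 6,082.46.
After rounding ($25): Quinlan $6,300; Okafor $2,300; Kowalski $650; Lindqvist $6,075. Sum = $15,325.
Difference $15,350 − $15,325 = +$25 applied to largest allocation (Quinlan): Quinlan becomes $6,325.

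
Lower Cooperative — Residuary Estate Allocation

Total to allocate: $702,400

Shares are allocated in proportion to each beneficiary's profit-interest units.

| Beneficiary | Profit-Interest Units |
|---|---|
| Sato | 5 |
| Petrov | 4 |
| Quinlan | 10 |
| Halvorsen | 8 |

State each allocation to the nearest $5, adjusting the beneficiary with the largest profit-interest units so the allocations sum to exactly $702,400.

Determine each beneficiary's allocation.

Sum of profit-interest units: 27.
Pro-rata amounts: Sato 5/27 × $702,400 = 130,074.07; Petrov 4/27 × $702,400 = 104,059.26; Quinlan 10/27 × $702,400 = 260,148.15; Halvorsen 8/27 × $702,400 = 208,118.52.
At nearest $5: Sato $130,075; Petrov $104,060; Quinlan $260,150; Halvorsen $208,120. Sum = $702,405.
Difference $702,400 − $702,405 = −$5 applied to largest profit-interest units (Quinlan): Quinlan becomes $260,145.

Sato: $130,075 | Petrov: $104,060 | Quinlan: $260,145 | Halvorsen: $208,120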